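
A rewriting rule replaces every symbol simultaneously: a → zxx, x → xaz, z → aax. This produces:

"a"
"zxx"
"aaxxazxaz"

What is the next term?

zxxzxxxazxazzxxaaxxazzxxaax

Expanding aaxxazxaz: a→zxx, a→zxx, x→xaz, x→xaz, a→zxx, z→aax, x→xaz, a→zxx, z→aax. Concatenated: zxx zxx xaz xaz zxx aax xaz zxx aax.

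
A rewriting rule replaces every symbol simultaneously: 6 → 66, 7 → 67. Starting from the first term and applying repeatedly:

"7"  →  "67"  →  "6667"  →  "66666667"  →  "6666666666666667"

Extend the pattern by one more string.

Replace each of the 16 characters of 6666666666666667 in place — 66 66 66 66 66 66 66 66 66 66 66 66 66 66 66 67 — and concatenate.

66666666666666666666666666666667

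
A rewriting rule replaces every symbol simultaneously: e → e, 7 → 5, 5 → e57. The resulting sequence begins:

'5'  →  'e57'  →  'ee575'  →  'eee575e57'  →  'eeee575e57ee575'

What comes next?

Rewriting the 15 symbols of eeee575e57ee575 one by one yields e e e e e57 5 e57 e e57 5 e e e57 5 e57; concatenated:

eeeee575e57ee575eee575e57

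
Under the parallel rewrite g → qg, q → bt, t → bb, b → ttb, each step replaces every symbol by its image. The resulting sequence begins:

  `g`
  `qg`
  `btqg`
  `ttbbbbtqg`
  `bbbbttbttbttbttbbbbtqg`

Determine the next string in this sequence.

φ(bbbbttbttbttbttbbbbtqg) expands symbol-by-symbol to ttb ttb ttb ttb bb bb ttb bb bb ttb bb bb ttb bb bb ttb ttb ttb ttb bb bt qg; joining the 22 pieces gives the next term.

ttbttbttbttbbbbbttbbbbbttbbbbbttbbbbbttbttbttbttbbbbtqg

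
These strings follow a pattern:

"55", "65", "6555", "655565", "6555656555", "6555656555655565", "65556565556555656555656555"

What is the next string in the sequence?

From term 3 onward, concatenate the last term with the second-to-last: 65·55 = 6555, 6555·65 = 655565, …
Continuing: 65556565556555656555656555 · 6555656555655565 gives term 8.

655565655565556565556565556555656555655565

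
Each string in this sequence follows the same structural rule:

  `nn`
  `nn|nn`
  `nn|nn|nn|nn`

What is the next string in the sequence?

Each string is two copies of the previous one joined by '|'.
So the next term is two copies of nn|nn|nn|nn with '|' between the halves.

nn|nn|nn|nn|nn|nn|nn|nn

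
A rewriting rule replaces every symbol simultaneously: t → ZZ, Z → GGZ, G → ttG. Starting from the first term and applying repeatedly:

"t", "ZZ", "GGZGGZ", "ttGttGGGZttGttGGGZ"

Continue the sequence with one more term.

Rewriting the 18 symbols of ttGttGGGZttGttGGGZ one by one yields ZZ ZZ ttG ZZ ZZ ttG ttG ttG GGZ ZZ ZZ ttG ZZ ZZ ttG ttG ttG GGZ; concatenated:

ZZZZttGZZZZttGttGttGGGZZZZZttGZZZZttGttGttGGGZ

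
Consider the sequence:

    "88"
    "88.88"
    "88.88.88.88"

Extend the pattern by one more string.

88.88.88.88.88.88.88.88

s(k+1) = s(k)·.·s(k) — each term doubles the last with '.' between the halves.
One more doubling of 88.88.88.88 gives the answer.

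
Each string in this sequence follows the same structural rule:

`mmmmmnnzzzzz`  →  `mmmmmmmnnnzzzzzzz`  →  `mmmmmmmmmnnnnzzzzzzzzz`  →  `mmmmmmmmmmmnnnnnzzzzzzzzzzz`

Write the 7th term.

Each string has the form m^{2n-1} n^{n-1} z^{2n-1}, where the shown terms are n = 3, 4, 5, 6.
For term 7, n = 9, so the run lengths are 17, 8, 17.

mmmmmmmmmmmmmmmmmnnnnnnnnzzzzzzzzzzzzzzzzz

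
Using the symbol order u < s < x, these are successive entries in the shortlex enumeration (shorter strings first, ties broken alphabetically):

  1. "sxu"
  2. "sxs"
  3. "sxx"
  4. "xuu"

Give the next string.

xus

The successor of xuu increments the rightmost position that isn't already x and resets every position after it to u.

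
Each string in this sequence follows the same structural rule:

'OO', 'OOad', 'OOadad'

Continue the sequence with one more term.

OOadadad

The strings grow by a fixed suffix ad each time.
One more step from OOadad gives the answer.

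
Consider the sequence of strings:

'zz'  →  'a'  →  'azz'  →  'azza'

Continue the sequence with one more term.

azzaazz

From term 3 onward, concatenate the last term with the second-to-last: a·zz = azz, azz·a = azza, …
Continuing: azza · azz gives term 5.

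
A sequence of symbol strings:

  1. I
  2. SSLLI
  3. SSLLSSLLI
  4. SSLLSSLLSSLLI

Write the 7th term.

Each term is the previous one with SSLL prepended.
From SSLLSSLLSSLLI, 3 further steps: SSLLSSLLSSLLI → SSLLSSLLSSLLSSLLI → SSLLSSLLSSLLSSLLSSLLI → (answer).

SSLLSSLLSSLLSSLLSSLLSSLLI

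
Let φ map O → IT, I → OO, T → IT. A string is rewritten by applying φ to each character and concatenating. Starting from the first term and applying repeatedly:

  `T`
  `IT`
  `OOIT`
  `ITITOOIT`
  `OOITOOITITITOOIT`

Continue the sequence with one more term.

ITITOOITITITOOITOOITOOITITITOOIT

φ(OOITOOITITITOOIT) expands symbol-by-symbol to IT IT OO IT IT IT OO IT OO IT OO IT IT IT OO IT; joining the 16 pieces gives the next term.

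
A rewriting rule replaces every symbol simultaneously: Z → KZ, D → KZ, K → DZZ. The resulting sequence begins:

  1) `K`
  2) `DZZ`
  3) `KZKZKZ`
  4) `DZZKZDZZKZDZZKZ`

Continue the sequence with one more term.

Rewriting the 15 symbols of DZZKZDZZKZDZZKZ one by one yields KZ KZ KZ DZZ KZ KZ KZ KZ DZZ KZ KZ KZ KZ DZZ KZ; concatenated:

KZKZKZDZZKZKZKZKZDZZKZKZKZKZDZZKZ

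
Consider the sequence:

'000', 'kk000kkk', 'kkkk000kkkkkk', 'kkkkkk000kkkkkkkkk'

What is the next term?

kkkkkkkk000kkkkkkkkkkkk

Each term wraps the previous one in kk on the left and kkk on the right.
One more step from kkkkkk000kkkkkkkkk gives the answer.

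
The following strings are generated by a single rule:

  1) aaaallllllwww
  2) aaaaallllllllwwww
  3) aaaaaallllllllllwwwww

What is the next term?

aaaaaaallllllllllllwwwwww

Each string has the form a^{n+1} l^{2n} w^{n}, where the shown terms are n = 3, 4, 5.
For the next term, n = 6, so the run lengths are 7, 12, 6.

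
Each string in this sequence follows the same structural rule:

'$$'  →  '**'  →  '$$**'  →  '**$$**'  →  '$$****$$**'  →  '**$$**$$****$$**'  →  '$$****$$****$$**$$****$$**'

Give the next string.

From term 3 onward, concatenate the second-to-last term with the last: $$·** = $$**, **·$$** = **$$**, …
So term 8 is **$$**$$****$$**·$$****$$****$$**$$****$$**.

**$$**$$****$$**$$****$$****$$**$$****$$**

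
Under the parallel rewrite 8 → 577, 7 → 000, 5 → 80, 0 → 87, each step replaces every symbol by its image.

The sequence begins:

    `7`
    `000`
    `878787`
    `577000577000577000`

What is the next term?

800000008787878000000087878780000000878787

Replace each of the 18 characters of 577000577000577000 in place — 80 000 000 87 87 87 80 000 000 87 87 87 80 000 000 87 87 87 — and concatenate.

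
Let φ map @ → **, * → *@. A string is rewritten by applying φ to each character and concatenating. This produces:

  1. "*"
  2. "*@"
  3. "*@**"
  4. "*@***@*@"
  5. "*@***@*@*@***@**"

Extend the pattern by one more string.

*@***@*@*@***@***@***@*@*@***@*@

Replace each of the 16 characters of *@***@*@*@***@** in place — *@ ** *@ *@ *@ ** *@ ** *@ ** *@ *@ *@ ** *@ *@ — and concatenate.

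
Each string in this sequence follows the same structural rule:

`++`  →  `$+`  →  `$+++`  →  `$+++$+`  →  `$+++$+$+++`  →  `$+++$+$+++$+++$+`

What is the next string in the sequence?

From term 3 onward, concatenate the last term with the second-to-last: $+·++ = $+++, $+++·$+ = $+++$+, …
Continuing: $+++$+$+++$+++$+ · $+++$+$+++ gives term 7.

$+++$+$+++$+++$+$+++$+$+++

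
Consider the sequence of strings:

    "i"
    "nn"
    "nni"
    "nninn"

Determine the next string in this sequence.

From term 3 onward, concatenate the last term with the second-to-last: nn·i = nni, nni·nn = nninn, …
The next term joins nninn and nni.

nninnnni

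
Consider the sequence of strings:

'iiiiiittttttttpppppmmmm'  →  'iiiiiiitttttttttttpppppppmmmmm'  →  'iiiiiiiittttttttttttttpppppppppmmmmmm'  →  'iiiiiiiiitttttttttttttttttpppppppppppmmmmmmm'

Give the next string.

The n-th term is n+3 i's then 3n-1 t's then 2n-1 p's then n+1 m's, where the shown terms are n = 3, 4, 5, 6.
For the next term, n = 7, so the run lengths are 10, 20, 13, 8.

iiiiiiiiiittttttttttttttttttttpppppppppppppmmmmmmmm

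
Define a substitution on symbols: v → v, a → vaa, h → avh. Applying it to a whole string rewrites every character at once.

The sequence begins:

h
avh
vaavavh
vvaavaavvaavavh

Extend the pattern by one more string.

Rewriting the 15 symbols of vvaavaavvaavavh one by one yields v v vaa vaa v vaa vaa v v vaa vaa v vaa v avh; concatenated:

vvvaavaavvaavaavvvaavaavvaavavh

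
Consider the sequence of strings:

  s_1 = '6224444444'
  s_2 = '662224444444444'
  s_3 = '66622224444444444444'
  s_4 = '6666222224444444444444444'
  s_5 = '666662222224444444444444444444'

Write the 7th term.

6666666222222224444444444444444444444444

The n-th term is n-1 6's then n 2's then 3n+1 4's, where the shown terms are n = 2, 3, 4, 5, 6.
Setting n = 8 gives 7, 8, 25 characters in each block.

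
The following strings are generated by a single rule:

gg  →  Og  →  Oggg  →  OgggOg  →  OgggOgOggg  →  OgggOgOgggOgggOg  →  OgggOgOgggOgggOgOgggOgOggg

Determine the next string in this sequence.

OgggOgOgggOgggOgOgggOgOgggOgggOgOgggOgggOg

Each term (from the third on) is the previous term followed by the one before it: term 3 = Og·gg = Oggg.
Continuing: OgggOgOgggOgggOgOgggOgOggg · OgggOgOgggOgggOg gives term 8.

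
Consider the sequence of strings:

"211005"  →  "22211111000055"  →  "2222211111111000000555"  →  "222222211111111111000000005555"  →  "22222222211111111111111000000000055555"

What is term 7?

Term n consists of 2n-1 2's, followed by 3n-1 1's, followed by 2n 0's, followed by n 5's (n = 1, 2, …).
Setting n = 7 gives 13, 20, 14, 7 characters in each block.

222222222222211111111111111111111000000000000005555555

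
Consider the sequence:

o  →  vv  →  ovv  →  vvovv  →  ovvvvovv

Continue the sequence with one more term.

vvovvovvvvovv

Each term (from the third on) is the two preceding terms concatenated in order: term 3 = o·vv = ovv.
The next term joins vvovv and ovvvvovv.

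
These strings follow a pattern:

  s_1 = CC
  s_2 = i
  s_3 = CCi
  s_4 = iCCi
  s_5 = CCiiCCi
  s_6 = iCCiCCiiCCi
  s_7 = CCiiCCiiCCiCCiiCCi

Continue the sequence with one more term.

iCCiCCiiCCiCCiiCCiiCCiCCiiCCi

Each term (from the third on) is the two preceding terms concatenated in order: term 3 = CC·i = CCi.
Continuing: iCCiCCiiCCi · CCiiCCiiCCiCCiiCCi gives term 8.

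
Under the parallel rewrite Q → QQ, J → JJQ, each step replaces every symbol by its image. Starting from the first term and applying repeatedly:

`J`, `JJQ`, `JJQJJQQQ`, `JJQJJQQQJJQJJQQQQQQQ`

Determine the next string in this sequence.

JJQJJQQQJJQJJQQQQQQQJJQJJQQQJJQJJQQQQQQQQQQQQQQQ

Replace each of the 20 characters of JJQJJQQQJJQJJQQQQQQQ in place — JJQ JJQ QQ JJQ JJQ QQ QQ QQ JJQ JJQ QQ JJQ JJQ QQ QQ QQ QQ QQ QQ QQ — and concatenate.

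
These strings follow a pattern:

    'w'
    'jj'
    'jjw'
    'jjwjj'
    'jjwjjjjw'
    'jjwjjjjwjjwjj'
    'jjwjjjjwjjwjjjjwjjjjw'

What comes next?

This is a Fibonacci-style word recurrence s(k) = s(k−1)·s(k−2): e.g. jj·w = jjw.
Continuing: jjwjjjjwjjwjjjjwjjjjw · jjwjjjjwjjwjj gives term 8.

jjwjjjjwjjwjjjjwjjjjwjjwjjjjwjjwjj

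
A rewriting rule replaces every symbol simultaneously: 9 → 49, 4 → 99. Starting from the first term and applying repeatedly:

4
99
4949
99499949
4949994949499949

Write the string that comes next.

Replace each of the 16 characters of 4949994949499949 in place — 99 49 99 49 49 49 99 49 99 49 99 49 49 49 99 49 — and concatenate.

99499949494999499949994949499949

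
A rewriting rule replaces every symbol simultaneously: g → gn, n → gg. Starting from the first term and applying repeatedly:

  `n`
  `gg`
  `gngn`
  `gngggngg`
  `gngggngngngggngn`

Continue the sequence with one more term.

gngggngngngggngggngggngngngggngg

φ(gngggngngngggngn) expands symbol-by-symbol to gn gg gn gn gn gg gn gg gn gg gn gn gn gg gn gg; joining the 16 pieces gives the next term.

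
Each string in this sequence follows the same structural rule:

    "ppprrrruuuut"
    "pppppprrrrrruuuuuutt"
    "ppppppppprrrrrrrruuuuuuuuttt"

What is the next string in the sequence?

The n-th term is 3n p's then 2n+2 r's then 2n+2 u's then n t's (n = 1, 2, …).
At n = 4 the blocks have lengths 12, 10, 10, 4.

pppppppppppprrrrrrrrrruuuuuuuuuutttt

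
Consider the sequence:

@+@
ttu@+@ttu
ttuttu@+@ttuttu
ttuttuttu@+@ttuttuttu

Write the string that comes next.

s(k+1) = ttu·s(k)·ttu, so each term gains ttu as a prefix and ttu as a suffix.
Applying this once more to ttuttuttu@+@ttuttuttu:

ttuttuttuttu@+@ttuttuttuttu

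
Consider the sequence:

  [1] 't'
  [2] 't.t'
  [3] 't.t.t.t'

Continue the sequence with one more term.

t.t.t.t.t.t.t.t

Every step duplicates the string with '.' between the halves.
So the next term is two copies of t.t.t.t with '.' between the halves.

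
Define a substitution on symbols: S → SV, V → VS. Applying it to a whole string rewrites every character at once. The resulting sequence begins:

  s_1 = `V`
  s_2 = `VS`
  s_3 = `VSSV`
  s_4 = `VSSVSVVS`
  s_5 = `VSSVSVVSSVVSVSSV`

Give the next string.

VSSVSVVSSVVSVSSVSVVSVSSVVSSVSVVS

Applying the rule to each of the 16 symbols of VSSVSVVSSVVSVSSV gives the pieces VS SV SV VS SV VS VS SV SV VS VS SV VS SV SV VS, which concatenate to the answer.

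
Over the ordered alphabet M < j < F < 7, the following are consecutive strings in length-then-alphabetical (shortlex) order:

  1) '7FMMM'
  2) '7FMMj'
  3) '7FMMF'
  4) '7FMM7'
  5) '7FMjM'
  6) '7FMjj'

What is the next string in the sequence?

7FMjF

The successor of 7FMjj increments the rightmost position that isn't already 7 and resets every position after it to M.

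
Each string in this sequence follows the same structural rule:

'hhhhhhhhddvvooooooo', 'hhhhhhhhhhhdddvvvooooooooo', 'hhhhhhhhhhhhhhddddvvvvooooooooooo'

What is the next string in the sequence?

hhhhhhhhhhhhhhhhhdddddvvvvvooooooooooooo

Reading off run lengths: h runs 8, 11, 14; d runs 2, 3, 4; v runs 2, 3, 4; o runs 7, 9, 11 — each is linear in n, where the shown terms are n = 2, 3, 4.
For the next term, n = 5, so the run lengths are 17, 5, 5, 13.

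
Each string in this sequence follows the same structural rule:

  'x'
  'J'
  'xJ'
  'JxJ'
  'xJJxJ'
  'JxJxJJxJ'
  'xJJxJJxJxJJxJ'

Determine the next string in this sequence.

JxJxJJxJxJJxJJxJxJJxJ

From term 3 onward, concatenate the second-to-last term with the last: x·J = xJ, J·xJ = JxJ, …
Continuing: JxJxJJxJ · xJJxJJxJxJJxJ gives term 8.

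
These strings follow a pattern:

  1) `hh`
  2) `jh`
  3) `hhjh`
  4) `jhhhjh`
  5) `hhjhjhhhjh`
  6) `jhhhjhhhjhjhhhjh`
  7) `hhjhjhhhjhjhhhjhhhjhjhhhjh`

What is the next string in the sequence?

From term 3 onward, concatenate the second-to-last term with the last: hh·jh = hhjh, jh·hhjh = jhhhjh, …
Continuing: jhhhjhhhjhjhhhjh · hhjhjhhhjhjhhhjhhhjhjhhhjh gives term 8.

jhhhjhhhjhjhhhjhhhjhjhhhjhjhhhjhhhjhjhhhjh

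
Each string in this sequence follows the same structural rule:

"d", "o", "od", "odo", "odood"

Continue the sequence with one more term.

Each term (from the third on) is the previous term followed by the one before it: term 3 = o·d = od.
Continuing: odood · odo gives term 6.

odoododo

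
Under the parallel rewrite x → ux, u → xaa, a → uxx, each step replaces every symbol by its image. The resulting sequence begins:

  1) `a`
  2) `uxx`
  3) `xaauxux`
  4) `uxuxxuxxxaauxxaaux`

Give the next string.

Replace each of the 18 characters of uxuxxuxxxaauxxaaux in place — xaa ux xaa ux ux xaa ux ux ux uxx uxx xaa ux ux uxx uxx xaa ux — and concatenate.

xaauxxaauxuxxaauxuxuxuxxuxxxaauxuxuxxuxxxaaux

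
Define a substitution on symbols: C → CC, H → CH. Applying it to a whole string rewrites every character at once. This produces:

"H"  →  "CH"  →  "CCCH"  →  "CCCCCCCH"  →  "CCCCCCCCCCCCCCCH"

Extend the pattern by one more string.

CCCCCCCCCCCCCCCCCCCCCCCCCCCCCCCH

φ(CCCCCCCCCCCCCCCH) expands symbol-by-symbol to CC CC CC CC CC CC CC CC CC CC CC CC CC CC CC CH; joining the 16 pieces gives the next term.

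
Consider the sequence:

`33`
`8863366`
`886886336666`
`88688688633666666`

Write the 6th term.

Every step adds 886 to the front and 66 to the end of the previous string.
From 88688688633666666, 2 further steps: 88688688633666666 → 8868868868863366666666 → (answer).

886886886886886336666666666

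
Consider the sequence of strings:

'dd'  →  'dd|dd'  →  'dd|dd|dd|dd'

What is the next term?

Every step duplicates the string with '|' between the halves.
So the next term is two copies of dd|dd|dd|dd with '|' between the halves.

dd|dd|dd|dd|dd|dd|dd|dd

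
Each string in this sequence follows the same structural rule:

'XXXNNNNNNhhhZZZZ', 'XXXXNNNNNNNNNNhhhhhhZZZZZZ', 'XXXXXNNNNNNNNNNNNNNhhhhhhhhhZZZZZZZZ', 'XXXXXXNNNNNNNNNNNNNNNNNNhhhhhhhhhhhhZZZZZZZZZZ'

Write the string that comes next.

XXXXXXXNNNNNNNNNNNNNNNNNNNNNNhhhhhhhhhhhhhhhZZZZZZZZZZZZ

Each string has the form X^{n+2} N^{4n+2} h^{3n} Z^{2n+2} (n = 1, 2, …).
At n = 5 the blocks have lengths 7, 22, 15, 12.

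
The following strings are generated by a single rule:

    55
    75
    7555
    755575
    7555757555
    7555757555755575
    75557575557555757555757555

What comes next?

755575755575557575557575557555757555755575

From term 3 onward, concatenate the last term with the second-to-last: 75·55 = 7555, 7555·75 = 755575, …
Continuing: 75557575557555757555757555 · 7555757555755575 gives term 8.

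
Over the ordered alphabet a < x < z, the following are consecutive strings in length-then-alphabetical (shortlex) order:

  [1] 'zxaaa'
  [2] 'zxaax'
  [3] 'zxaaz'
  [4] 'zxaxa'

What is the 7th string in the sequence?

Advancing 3 positions from zxaxa through zxaxa → zxaxx → zxaxz reaches term 7.

zxaza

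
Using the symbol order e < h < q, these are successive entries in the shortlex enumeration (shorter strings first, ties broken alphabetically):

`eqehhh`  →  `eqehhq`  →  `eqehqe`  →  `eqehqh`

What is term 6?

eqeqee

Stepping forward 2 times from eqehqh: eqehqh → eqehqq, then the target.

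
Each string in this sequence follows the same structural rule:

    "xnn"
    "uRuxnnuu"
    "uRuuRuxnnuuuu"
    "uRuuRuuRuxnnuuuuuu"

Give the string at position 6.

uRuuRuuRuuRuuRuxnnuuuuuuuuuu

s(k+1) = uRu·s(k)·uu, so each term gains uRu as a prefix and uu as a suffix.
From uRuuRuuRuxnnuuuuuu, 2 further steps: uRuuRuuRuxnnuuuuuu → uRuuRuuRuuRuxnnuuuuuuuu → (answer).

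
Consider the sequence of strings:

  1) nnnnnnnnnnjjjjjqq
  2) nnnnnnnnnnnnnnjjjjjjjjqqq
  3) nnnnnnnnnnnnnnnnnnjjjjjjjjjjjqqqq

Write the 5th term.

Term n consists of 4n+2 n's, followed by 3n-1 j's, followed by n q's, where the shown terms are n = 2, 3, 4.
For term 5, n = 6, so the run lengths are 26, 17, 6.

nnnnnnnnnnnnnnnnnnnnnnnnnnjjjjjjjjjjjjjjjjjqqqqqq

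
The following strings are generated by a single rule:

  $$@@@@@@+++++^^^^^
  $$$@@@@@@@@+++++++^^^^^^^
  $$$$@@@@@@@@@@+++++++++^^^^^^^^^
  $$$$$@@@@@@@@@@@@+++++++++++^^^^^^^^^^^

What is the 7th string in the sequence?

Term n consists of n-1 $'s, followed by 2n @'s, followed by 2n-1 +'s, followed by 2n-1 ^'s, where the shown terms are n = 3, 4, 5, 6.
For term 7, n = 9, so the run lengths are 8, 18, 17, 17.

$$$$$$$$@@@@@@@@@@@@@@@@@@+++++++++++++++++^^^^^^^^^^^^^^^^^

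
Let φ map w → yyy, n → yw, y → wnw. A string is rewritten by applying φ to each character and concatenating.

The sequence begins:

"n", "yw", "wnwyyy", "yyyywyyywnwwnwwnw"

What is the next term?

wnwwnwwnwwnwyyywnwwnwwnwyyyywyyyyyyywyyyyyyywyyy

φ(yyyywyyywnwwnwwnw) expands symbol-by-symbol to wnw wnw wnw wnw yyy wnw wnw wnw yyy yw yyy yyy yw yyy yyy yw yyy; joining the 17 pieces gives the next term.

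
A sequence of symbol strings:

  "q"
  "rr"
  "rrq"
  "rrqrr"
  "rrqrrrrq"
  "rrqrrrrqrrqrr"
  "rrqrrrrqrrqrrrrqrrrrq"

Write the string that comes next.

rrqrrrrqrrqrrrrqrrrrqrrqrrrrqrrqrr

From term 3 onward, concatenate the last term with the second-to-last: rr·q = rrq, rrq·rr = rrqrr, …
The next term joins rrqrrrrqrrqrrrrqrrrrq and rrqrrrrqrrqrr.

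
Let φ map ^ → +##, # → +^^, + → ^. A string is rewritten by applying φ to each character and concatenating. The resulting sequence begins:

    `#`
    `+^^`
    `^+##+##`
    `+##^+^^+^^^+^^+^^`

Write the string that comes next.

^+^^+^^+##^+##+##^+##+##+##^+##+##^+##+##

φ(+##^+^^+^^^+^^+^^) expands symbol-by-symbol to ^ +^^ +^^ +## ^ +## +## ^ +## +## +## ^ +## +## ^ +## +##; joining the 17 pieces gives the next term.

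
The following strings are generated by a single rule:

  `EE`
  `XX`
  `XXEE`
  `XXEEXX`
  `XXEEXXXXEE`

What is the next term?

XXEEXXXXEEXXEEXX

This is a Fibonacci-style word recurrence s(k) = s(k−1)·s(k−2): e.g. XX·EE = XXEE.
Continuing: XXEEXXXXEE · XXEEXX gives term 6.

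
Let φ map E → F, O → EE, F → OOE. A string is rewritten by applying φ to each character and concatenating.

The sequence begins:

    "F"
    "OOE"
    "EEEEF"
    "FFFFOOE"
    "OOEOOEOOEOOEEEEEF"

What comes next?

Applying the rule to each of the 17 symbols of OOEOOEOOEOOEEEEEF gives the pieces EE EE F EE EE F EE EE F EE EE F F F F F OOE, which concatenate to the answer.

EEEEFEEEEFEEEEFEEEEFFFFFOOE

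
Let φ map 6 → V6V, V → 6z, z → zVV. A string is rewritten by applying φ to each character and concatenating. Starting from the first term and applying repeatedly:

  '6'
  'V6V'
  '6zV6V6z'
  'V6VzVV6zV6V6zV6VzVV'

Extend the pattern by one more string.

Replace each of the 19 characters of V6VzVV6zV6V6zV6VzVV in place — 6z V6V 6z zVV 6z 6z V6V zVV 6z V6V 6z V6V zVV 6z V6V 6z zVV 6z 6z — and concatenate.

6zV6V6zzVV6z6zV6VzVV6zV6V6zV6VzVV6zV6V6zzVV6z6z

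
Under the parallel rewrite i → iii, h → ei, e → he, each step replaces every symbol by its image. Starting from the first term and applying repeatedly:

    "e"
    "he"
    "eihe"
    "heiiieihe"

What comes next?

eiheiiiiiiiiiheiiieihe

Apply φ to heiiieihe symbol by symbol: h→ei, e→he, i→iii, i→iii, i→iii, e→he, i→iii, h→ei, e→he; joined: ei he iii iii iii he iii ei he.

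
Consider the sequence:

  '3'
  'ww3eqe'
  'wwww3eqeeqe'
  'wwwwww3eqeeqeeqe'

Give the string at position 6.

Every step adds ww to the front and eqe to the end of the previous string.
From wwwwww3eqeeqeeqe, 2 further steps: wwwwww3eqeeqeeqe → wwwwwwww3eqeeqeeqeeqe → (answer).

wwwwwwwwww3eqeeqeeqeeqeeqe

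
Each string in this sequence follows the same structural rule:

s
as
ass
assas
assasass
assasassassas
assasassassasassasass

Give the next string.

Each term (from the third on) is the previous term followed by the one before it: term 3 = as·s = ass.
The next term joins assasassassasassasass and assasassassas.

assasassassasassasassassasassassas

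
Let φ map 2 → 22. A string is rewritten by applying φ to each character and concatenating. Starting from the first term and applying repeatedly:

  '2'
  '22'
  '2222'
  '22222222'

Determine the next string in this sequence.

2222222222222222

Rewriting each symbol of 22222222: 2→22, 2→22, 2→22, 2→22, 2→22, 2→22, 2→22, 2→22, which concatenates to 22 22 22 22 22 22 22 22.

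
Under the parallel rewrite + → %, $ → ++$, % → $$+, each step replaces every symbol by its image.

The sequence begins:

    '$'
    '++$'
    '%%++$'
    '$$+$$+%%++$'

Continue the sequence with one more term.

Apply φ to $$+$$+%%++$ symbol by symbol: $→++$, $→++$, +→%, $→++$, $→++$, +→%, %→$$+, %→$$+, +→%, +→%, $→++$; joined: ++$ ++$ % ++$ ++$ % $$+ $$+ % % ++$.

++$++$%++$++$%$$+$$+%%++$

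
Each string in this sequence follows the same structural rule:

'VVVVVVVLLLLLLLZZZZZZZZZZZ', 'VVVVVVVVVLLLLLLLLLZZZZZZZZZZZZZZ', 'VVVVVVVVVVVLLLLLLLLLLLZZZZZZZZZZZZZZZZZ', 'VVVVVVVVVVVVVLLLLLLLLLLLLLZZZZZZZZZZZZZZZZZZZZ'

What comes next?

VVVVVVVVVVVVVVVLLLLLLLLLLLLLLLZZZZZZZZZZZZZZZZZZZZZZZ

Term n consists of 2n+1 V's, followed by 2n+1 L's, followed by 3n+2 Z's, where the shown terms are n = 3, 4, 5, 6.
For the next term, n = 7, so the run lengths are 15, 15, 23.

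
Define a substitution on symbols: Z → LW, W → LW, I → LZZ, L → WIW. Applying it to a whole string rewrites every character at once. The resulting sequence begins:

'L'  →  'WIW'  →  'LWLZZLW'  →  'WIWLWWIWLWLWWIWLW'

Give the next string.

LWLZZLWWIWLWLWLZZLWWIWLWWIWLWLWLZZLWWIWLW

Applying the rule to each of the 17 symbols of WIWLWWIWLWLWWIWLW gives the pieces LW LZZ LW WIW LW LW LZZ LW WIW LW WIW LW LW LZZ LW WIW LW, which concatenate to the answer.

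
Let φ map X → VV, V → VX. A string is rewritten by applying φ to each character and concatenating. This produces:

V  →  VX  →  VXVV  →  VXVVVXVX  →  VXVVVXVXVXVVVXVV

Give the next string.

Replace each of the 16 characters of VXVVVXVXVXVVVXVV in place — VX VV VX VX VX VV VX VV VX VV VX VX VX VV VX VX — and concatenate.

VXVVVXVXVXVVVXVVVXVVVXVXVXVVVXVX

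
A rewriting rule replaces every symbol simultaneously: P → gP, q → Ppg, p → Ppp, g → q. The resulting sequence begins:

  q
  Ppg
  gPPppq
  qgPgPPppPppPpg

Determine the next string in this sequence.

PpgqgPqgPgPPppPppgPPppPppgPPppq

Replace each of the 14 characters of qgPgPPppPppPpg in place — Ppg q gP q gP gP Ppp Ppp gP Ppp Ppp gP Ppp q — and concatenate.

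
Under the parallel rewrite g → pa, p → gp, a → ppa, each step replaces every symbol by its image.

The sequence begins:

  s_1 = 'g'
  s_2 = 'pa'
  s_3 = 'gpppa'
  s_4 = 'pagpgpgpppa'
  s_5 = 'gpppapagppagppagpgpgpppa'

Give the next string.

Applying the rule to each of the 24 symbols of gpppapagppagppagpgpgpppa gives the pieces pa gp gp gp ppa gp ppa pa gp gp ppa pa gp gp ppa pa gp pa gp pa gp gp gp ppa, which concatenate to the answer.

pagpgpgpppagpppapagpgpppapagpgpppapagppagppagpgpgpppa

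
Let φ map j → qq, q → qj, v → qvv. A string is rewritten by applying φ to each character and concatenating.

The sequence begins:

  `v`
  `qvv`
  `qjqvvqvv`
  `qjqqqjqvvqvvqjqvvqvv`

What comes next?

φ(qjqqqjqvvqvvqjqvvqvv) expands symbol-by-symbol to qj qq qj qj qj qq qj qvv qvv qj qvv qvv qj qq qj qvv qvv qj qvv qvv; joining the 20 pieces gives the next term.

qjqqqjqjqjqqqjqvvqvvqjqvvqvvqjqqqjqvvqvvqjqvvqvv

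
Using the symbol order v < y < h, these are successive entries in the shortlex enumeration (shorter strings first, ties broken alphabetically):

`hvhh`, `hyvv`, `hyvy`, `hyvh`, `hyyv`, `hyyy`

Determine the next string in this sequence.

hyyh

Find the rightmost character of hyyy below h, bump it to the next letter, and reset everything to its right to v.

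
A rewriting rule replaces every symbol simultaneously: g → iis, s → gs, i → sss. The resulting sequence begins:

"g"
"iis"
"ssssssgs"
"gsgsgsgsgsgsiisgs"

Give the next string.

Rewriting the 17 symbols of gsgsgsgsgsgsiisgs one by one yields iis gs iis gs iis gs iis gs iis gs iis gs sss sss gs iis gs; concatenated:

iisgsiisgsiisgsiisgsiisgsiisgsssssssgsiisgs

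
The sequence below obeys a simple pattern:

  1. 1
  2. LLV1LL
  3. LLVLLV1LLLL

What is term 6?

LLVLLVLLVLLVLLV1LLLLLLLLLL

Each term wraps the previous one in LLV on the left and LL on the right.
From LLVLLV1LLLL, 3 further steps: LLVLLV1LLLL → LLVLLVLLV1LLLLLL → LLVLLVLLVLLV1LLLLLLLL → (answer).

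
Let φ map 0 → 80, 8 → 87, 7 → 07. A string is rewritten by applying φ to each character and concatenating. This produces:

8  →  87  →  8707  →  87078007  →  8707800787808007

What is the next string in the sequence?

φ(8707800787808007) expands symbol-by-symbol to 87 07 80 07 87 80 80 07 87 07 87 80 87 80 80 07; joining the 16 pieces gives the next term.

87078007878080078707878087808007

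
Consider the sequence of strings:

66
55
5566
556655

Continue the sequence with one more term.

5566555566

Each term (from the third on) is the previous term followed by the one before it: term 3 = 55·66 = 5566.
The next term joins 556655 and 5566.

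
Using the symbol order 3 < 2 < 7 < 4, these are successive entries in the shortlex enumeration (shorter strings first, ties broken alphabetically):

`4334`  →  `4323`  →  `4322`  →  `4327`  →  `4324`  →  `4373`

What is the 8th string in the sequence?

Stepping forward 2 times from 4373: 4373 → 4372, then the target.

4377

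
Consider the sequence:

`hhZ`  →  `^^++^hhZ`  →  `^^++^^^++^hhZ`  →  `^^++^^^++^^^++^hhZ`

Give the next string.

Each term is the previous one with ^^++^ prepended.
One more step from ^^++^^^++^^^++^hhZ gives the answer.

^^++^^^++^^^++^^^++^hhZ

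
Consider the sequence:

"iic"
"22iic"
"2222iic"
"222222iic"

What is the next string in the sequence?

Each term is the previous one with 22 prepended.
Applying this once more to 222222iic:

22222222iic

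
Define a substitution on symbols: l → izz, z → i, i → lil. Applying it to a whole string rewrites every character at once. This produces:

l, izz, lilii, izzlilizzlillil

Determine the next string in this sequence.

liliiizzlilizzliliiizzlilizzizzlilizz

φ(izzlilizzlillil) expands symbol-by-symbol to lil i i izz lil izz lil i i izz lil izz izz lil izz; joining the 15 pieces gives the next term.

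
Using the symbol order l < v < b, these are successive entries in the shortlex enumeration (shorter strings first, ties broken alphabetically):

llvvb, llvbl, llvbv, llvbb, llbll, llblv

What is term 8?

Advancing 2 positions from llblv through llblv → llblb reaches term 8.

llbvl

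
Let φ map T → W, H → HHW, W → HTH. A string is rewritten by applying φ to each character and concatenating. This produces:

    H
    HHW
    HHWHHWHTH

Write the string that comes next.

HHWHHWHTHHHWHHWHTHHHWWHHW

Apply φ to HHWHHWHTH symbol by symbol: H→HHW, H→HHW, W→HTH, H→HHW, H→HHW, W→HTH, H→HHW, T→W, H→HHW; joined: HHW HHW HTH HHW HHW HTH HHW W HHW.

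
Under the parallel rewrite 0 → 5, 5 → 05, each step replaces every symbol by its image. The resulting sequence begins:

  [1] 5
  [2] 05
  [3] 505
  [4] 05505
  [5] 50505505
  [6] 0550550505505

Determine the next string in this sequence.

Rewriting the 13 symbols of 0550550505505 one by one yields 5 05 05 5 05 05 5 05 5 05 05 5 05; concatenated:

505055050550550505505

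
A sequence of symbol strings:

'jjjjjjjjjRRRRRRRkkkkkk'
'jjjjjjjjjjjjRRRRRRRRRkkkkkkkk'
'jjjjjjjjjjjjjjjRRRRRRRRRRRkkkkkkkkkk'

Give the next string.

jjjjjjjjjjjjjjjjjjRRRRRRRRRRRRRkkkkkkkkkkkk

Each string has the form j^{3n} R^{2n+1} k^{2n}, where the shown terms are n = 3, 4, 5.
Setting n = 6 gives 18, 13, 12 characters in each block.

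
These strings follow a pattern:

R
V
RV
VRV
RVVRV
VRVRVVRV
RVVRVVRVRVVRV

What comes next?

From term 3 onward, concatenate the second-to-last term with the last: R·V = RV, V·RV = VRV, …
So term 8 is VRVRVVRV·RVVRVVRVRVVRV.

VRVRVVRVRVVRVVRVRVVRV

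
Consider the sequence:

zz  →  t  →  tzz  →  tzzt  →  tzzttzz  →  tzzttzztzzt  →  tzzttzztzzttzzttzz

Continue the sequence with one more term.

tzzttzztzzttzzttzztzzttzztzzt

This is a Fibonacci-style word recurrence s(k) = s(k−1)·s(k−2): e.g. t·zz = tzz.
The next term joins tzzttzztzzttzzttzz and tzzttzztzzt.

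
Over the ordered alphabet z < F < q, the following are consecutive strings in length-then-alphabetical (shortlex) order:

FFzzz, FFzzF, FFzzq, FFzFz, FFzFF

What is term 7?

FFzqz

Continuing the enumeration 2 steps past FFzFF: FFzFF → FFzFq → (answer).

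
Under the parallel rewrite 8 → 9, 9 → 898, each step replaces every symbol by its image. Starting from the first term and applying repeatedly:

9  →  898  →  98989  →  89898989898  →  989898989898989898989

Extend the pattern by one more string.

8989898989898989898989898989898989898989898

Applying the rule to each of the 21 symbols of 989898989898989898989 gives the pieces 898 9 898 9 898 9 898 9 898 9 898 9 898 9 898 9 898 9 898 9 898, which concatenate to the answer.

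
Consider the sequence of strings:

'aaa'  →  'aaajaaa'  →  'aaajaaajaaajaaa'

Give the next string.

Every step duplicates the string with 'j' between the halves.
So the next term is two copies of aaajaaajaaajaaa with 'j' between the halves.

aaajaaajaaajaaajaaajaaajaaajaaa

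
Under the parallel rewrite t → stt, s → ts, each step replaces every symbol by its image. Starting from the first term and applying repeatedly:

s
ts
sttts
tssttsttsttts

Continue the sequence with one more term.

Replace each of the 13 characters of tssttsttsttts in place — stt ts ts stt stt ts stt stt ts stt stt stt ts — and concatenate.

stttstssttstttssttstttssttsttsttts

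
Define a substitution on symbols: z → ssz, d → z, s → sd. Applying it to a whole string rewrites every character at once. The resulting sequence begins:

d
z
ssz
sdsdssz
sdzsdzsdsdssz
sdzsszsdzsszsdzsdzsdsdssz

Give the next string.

Rewriting the 25 symbols of sdzsszsdzsszsdzsdzsdsdssz one by one yields sd z ssz sd sd ssz sd z ssz sd sd ssz sd z ssz sd z ssz sd z sd z sd sd ssz; concatenated:

sdzsszsdsdsszsdzsszsdsdsszsdzsszsdzsszsdzsdzsdsdssz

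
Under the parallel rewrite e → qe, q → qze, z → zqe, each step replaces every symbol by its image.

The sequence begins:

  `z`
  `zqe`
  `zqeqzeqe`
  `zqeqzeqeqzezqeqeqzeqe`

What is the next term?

φ(zqeqzeqeqzezqeqeqzeqe) expands symbol-by-symbol to zqe qze qe qze zqe qe qze qe qze zqe qe zqe qze qe qze qe qze zqe qe qze qe; joining the 21 pieces gives the next term.

zqeqzeqeqzezqeqeqzeqeqzezqeqezqeqzeqeqzeqeqzezqeqeqzeqe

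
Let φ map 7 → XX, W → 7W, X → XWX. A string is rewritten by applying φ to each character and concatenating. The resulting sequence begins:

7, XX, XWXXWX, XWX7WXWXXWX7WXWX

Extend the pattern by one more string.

Rewriting the 16 symbols of XWX7WXWXXWX7WXWX one by one yields XWX 7W XWX XX 7W XWX 7W XWX XWX 7W XWX XX 7W XWX 7W XWX; concatenated:

XWX7WXWXXX7WXWX7WXWXXWX7WXWXXX7WXWX7WXWX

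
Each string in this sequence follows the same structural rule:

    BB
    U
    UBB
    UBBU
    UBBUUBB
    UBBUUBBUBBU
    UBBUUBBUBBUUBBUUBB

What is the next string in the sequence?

UBBUUBBUBBUUBBUUBBUBBUUBBUBBU

From term 3 onward, concatenate the last term with the second-to-last: U·BB = UBB, UBB·U = UBBU, …
Continuing: UBBUUBBUBBUUBBUUBB · UBBUUBBUBBU gives term 8.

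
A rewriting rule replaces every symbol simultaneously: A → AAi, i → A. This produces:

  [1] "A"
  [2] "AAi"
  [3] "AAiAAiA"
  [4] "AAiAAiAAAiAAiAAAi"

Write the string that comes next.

Replace each of the 17 characters of AAiAAiAAAiAAiAAAi in place — AAi AAi A AAi AAi A AAi AAi AAi A AAi AAi A AAi AAi AAi A — and concatenate.

AAiAAiAAAiAAiAAAiAAiAAiAAAiAAiAAAiAAiAAiA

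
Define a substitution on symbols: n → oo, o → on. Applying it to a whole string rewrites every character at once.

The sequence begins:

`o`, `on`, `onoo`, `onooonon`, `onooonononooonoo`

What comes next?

Rewriting the 16 symbols of onooonononooonoo one by one yields on oo on on on oo on oo on oo on on on oo on on; concatenated:

onooonononooonooonooonononooonon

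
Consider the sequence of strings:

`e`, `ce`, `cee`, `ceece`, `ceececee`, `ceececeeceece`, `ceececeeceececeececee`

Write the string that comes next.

ceececeeceececeececeeceececeeceece

From term 3 onward, concatenate the last term with the second-to-last: ce·e = cee, cee·ce = ceece, …
So term 8 is ceececeeceececeececee·ceececeeceece.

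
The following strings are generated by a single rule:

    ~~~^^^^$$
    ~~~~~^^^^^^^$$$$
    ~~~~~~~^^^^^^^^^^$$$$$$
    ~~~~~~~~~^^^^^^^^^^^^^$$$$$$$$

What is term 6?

~~~~~~~~~~~~~^^^^^^^^^^^^^^^^^^^$$$$$$$$$$$$

The n-th term is 2n+1 ~'s then 3n+1 ^'s then 2n $'s (n = 1, 2, …).
At n = 6 the blocks have lengths 13, 19, 12.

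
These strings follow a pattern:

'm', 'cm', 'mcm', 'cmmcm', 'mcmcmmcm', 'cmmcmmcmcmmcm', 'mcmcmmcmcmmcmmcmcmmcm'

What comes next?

Each term (from the third on) is the two preceding terms concatenated in order: term 3 = m·cm = mcm.
The next term joins cmmcmmcmcmmcm and mcmcmmcmcmmcmmcmcmmcm.

cmmcmmcmcmmcmmcmcmmcmcmmcmmcmcmmcm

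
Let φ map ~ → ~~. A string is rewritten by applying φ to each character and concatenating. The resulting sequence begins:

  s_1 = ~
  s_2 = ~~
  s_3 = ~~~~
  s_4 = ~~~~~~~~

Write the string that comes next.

~~~~~~~~~~~~~~~~

Expanding ~~~~~~~~: ~→~~, ~→~~, ~→~~, ~→~~, ~→~~, ~→~~, ~→~~, ~→~~. Concatenated: ~~ ~~ ~~ ~~ ~~ ~~ ~~ ~~.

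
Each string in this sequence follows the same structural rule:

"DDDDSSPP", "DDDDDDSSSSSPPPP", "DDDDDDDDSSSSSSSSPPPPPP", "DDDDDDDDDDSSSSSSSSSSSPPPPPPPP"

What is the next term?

DDDDDDDDDDDDSSSSSSSSSSSSSSPPPPPPPPPP

Reading off run lengths: D runs 4, 6, 8, 10; S runs 2, 5, 8, 11; P runs 2, 4, 6, 8 — each is linear in n (n = 1, 2, …).
Setting n = 5 gives 12, 14, 10 characters in each block.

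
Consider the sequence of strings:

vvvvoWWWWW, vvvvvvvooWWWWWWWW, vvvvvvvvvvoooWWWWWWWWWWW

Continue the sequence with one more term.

vvvvvvvvvvvvvooooWWWWWWWWWWWWWW

The n-th term is 3n+1 v's then n o's then 3n+2 W's (n = 1, 2, …).
Setting n = 4 gives 13, 4, 14 characters in each block.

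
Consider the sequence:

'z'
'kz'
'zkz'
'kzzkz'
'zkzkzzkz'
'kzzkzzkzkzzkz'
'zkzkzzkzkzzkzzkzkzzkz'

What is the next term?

This is a Fibonacci-style word recurrence s(k) = s(k−2)·s(k−1): e.g. z·kz = zkz.
So term 8 is kzzkzzkzkzzkz·zkzkzzkzkzzkzzkzkzzkz.

kzzkzzkzkzzkzzkzkzzkzkzzkzzkzkzzkz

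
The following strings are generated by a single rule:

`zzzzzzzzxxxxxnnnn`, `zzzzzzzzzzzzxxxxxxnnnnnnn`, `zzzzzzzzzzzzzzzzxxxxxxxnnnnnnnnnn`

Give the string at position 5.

zzzzzzzzzzzzzzzzzzzzzzzzxxxxxxxxxnnnnnnnnnnnnnnnn

Reading off run lengths: z runs 8, 12, 16; x runs 5, 6, 7; n runs 4, 7, 10 — each is linear in n, where the shown terms are n = 2, 3, 4.
For term 5, n = 6, so the run lengths are 24, 9, 16.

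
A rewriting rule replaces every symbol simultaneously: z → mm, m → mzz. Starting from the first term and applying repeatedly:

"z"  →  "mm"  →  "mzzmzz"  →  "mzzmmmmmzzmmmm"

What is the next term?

Rewriting the 14 symbols of mzzmmmmmzzmmmm one by one yields mzz mm mm mzz mzz mzz mzz mzz mm mm mzz mzz mzz mzz; concatenated:

mzzmmmmmzzmzzmzzmzzmzzmmmmmzzmzzmzzmzz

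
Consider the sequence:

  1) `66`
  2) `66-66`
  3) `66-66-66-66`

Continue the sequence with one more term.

Every step duplicates the string with '-' between the halves.
So the next term is two copies of 66-66-66-66 with '-' between the halves.

66-66-66-66-66-66-66-66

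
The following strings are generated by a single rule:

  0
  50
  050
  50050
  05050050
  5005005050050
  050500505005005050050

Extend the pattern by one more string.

5005005050050050500505005005050050

Each term (from the third on) is the two preceding terms concatenated in order: term 3 = 0·50 = 050.
The next term joins 5005005050050 and 050500505005005050050.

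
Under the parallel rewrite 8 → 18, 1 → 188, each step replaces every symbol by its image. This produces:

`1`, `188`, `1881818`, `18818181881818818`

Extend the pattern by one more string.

Rewriting the 17 symbols of 18818181881818818 one by one yields 188 18 18 188 18 188 18 188 18 18 188 18 188 18 18 188 18; concatenated:

18818181881818818188181818818188181818818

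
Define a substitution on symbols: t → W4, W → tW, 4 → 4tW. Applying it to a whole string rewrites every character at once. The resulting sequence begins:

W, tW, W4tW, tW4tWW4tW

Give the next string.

Apply φ to tW4tWW4tW symbol by symbol: t→W4, W→tW, 4→4tW, t→W4, W→tW, W→tW, 4→4tW, t→W4, W→tW; joined: W4 tW 4tW W4 tW tW 4tW W4 tW.

W4tW4tWW4tWtW4tWW4tW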